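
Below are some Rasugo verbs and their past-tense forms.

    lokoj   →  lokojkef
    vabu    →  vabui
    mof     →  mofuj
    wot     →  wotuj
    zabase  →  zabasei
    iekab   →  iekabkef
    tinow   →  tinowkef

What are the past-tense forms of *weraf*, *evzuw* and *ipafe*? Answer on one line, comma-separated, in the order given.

werafuj, evzuwkef, ipafei

The suffix is conditioned by the final sound: -uj when the stem ends in a voiceless consonant (*mof*, *wot*); -kef when the stem ends in a voiced consonant (*lokoj*, *iekab*, *tinow*); -i when the stem ends in a vowel (*vabu*, *zabase*).
The final sound of *weraf* is /f/, which is a voiceless consonant, so the suffix is -uj, giving *werafuj*.
*evzuw* — final sound /w/ (a voiced consonant) → -kef → *evzuwkef*.
*ipafe* — final sound /e/ (a vowel) → -i → *ipafei*.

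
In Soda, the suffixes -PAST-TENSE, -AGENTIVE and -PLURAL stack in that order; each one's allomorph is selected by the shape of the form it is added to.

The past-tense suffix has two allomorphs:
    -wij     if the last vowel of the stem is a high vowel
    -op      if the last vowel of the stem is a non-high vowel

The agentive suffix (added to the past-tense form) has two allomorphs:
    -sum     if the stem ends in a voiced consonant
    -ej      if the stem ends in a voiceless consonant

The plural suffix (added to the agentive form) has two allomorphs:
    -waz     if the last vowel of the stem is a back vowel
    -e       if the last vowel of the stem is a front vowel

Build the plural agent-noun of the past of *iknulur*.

The last vowel of *iknulur* is /u/, which is a high vowel, so the past-tense suffix is -wij, giving *iknulurwij*.
The past-tense form *iknulurwij*: final consonant = /j/, voiced → -sum → *iknulurwijsum*.
The agentive form *iknulurwijsum* — last vowel /u/ (a back vowel) → -waz → *iknulurwijsumwaz*.

iknulurwijsumwaz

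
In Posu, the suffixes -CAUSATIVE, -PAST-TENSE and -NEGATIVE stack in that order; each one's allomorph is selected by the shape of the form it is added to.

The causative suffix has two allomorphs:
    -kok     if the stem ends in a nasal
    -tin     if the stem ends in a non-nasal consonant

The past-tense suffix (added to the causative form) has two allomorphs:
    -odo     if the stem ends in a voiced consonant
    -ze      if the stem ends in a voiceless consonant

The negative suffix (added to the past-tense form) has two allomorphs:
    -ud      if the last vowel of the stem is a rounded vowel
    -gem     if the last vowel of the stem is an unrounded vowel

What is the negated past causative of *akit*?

akittinodoud

*akit* — final consonant /t/ (non-nasal) → -tin → *akittin*.
The causative form *akittin*: final consonant = /n/, voiced → -odo → *akittinodo*.
The last vowel of the past-tense form *akittinodo* is /o/, which is a rounded vowel, so the negative suffix is -ud, giving *akittinodoud*.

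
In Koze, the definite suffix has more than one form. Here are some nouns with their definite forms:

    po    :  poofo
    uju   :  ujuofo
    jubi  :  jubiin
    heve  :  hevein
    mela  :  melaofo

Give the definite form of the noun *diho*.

dihoofo

The suffix is conditioned by the last vowel: -in when the last vowel of the stem is a front vowel (*jubi*, *heve*); -ofo when the last vowel of the stem is a back vowel (*po*, *uju*, *mela*).
*diho* — last vowel /o/ (a back vowel) → -ofo → *dihoofo*.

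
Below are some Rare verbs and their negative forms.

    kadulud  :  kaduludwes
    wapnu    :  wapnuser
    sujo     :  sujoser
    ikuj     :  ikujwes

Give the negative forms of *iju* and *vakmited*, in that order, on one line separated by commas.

ijuser, vakmitedwes

The suffix is conditioned by the final sound: -wes when the stem ends in a consonant (*kadulud*, *ikuj*); -ser when the stem ends in a vowel (*wapnu*, *sujo*).
Since the final sound of *iju* is /u/ (a vowel), it takes -ser, giving *ijuser*.
*vakmited*: final sound = /d/, a consonant → -wes → *vakmitedwes*.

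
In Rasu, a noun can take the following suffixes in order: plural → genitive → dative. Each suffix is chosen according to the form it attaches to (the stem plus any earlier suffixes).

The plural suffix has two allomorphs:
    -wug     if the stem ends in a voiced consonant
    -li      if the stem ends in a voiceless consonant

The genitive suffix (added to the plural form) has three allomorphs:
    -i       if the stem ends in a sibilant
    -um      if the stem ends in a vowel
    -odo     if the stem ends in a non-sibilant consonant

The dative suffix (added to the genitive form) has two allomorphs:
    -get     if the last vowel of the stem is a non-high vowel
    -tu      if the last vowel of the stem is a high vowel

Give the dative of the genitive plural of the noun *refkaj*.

The final consonant of *refkaj* is /j/, which is voiced, so the plural suffix is -wug, giving *refkajwug*.
Since the final sound of the plural form *refkajwug* is /g/ (a non-sibilant consonant), it takes -odo, giving *refkajwugodo*.
The genitive form *refkajwugodo*: last vowel = /o/, a non-high vowel → -get → *refkajwugodoget*.

refkajwugodoget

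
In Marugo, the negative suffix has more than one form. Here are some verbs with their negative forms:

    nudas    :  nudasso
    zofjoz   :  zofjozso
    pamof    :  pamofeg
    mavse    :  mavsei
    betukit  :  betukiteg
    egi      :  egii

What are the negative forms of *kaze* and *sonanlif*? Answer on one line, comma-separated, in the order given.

kazei, sonanlifeg

Looking at the final sound of each stem: -so when the stem ends in a sibilant (*nudas*, *zofjoz*); -eg when the stem ends in a non-sibilant consonant (*pamof*, *betukit*); -i when the stem ends in a vowel (*mavse*, *egi*).
The final sound of *kaze* is /e/, which is a vowel, so the suffix is -i, giving *kazei*.
Since the final sound of *sonanlif* is /f/ (a non-sibilant consonant), it takes -eg, giving *sonanlifeg*.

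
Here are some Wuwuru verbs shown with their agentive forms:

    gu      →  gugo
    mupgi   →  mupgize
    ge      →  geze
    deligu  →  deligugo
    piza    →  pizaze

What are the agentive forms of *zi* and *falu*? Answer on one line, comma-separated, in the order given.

zize, falugo

The suffix is conditioned by the last vowel: -go when the last vowel of the stem is a rounded vowel (*gu*, *deligu*); -ze when the last vowel of the stem is an unrounded vowel (*mupgi*, *ge*, *piza*).
Since the last vowel of *zi* is /i/ (an unrounded vowel), it takes -ze, giving *zize*.
*falu* — last vowel /u/ (a rounded vowel) → -go → *falugo*.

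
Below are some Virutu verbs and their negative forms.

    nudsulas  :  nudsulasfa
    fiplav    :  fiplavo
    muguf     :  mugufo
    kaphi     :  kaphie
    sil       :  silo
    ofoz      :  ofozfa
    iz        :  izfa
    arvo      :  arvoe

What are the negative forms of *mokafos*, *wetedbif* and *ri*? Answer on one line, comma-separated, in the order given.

The suffix is conditioned by the final sound: -fa when the stem ends in a sibilant (*nudsulas*, *ofoz*, *iz*); -o when the stem ends in a non-sibilant consonant (*fiplav*, *muguf*, *sil*); -e when the stem ends in a vowel (*kaphi*, *arvo*).
*mokafos* — final sound /s/ (a sibilant) → -fa → *mokafosfa*.
*wetedbif*: final sound = /f/, a non-sibilant consonant → -o → *wetedbifo*.
Since the final sound of *ri* is /i/ (a vowel), it takes -e, giving *rie*.

mokafosfa, wetedbifo, rie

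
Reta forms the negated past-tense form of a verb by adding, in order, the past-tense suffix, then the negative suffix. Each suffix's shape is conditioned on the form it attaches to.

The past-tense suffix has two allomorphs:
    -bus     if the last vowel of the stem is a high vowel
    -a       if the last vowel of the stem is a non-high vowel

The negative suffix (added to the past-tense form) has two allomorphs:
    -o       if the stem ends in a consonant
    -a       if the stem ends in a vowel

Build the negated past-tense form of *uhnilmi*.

uhnilmibuso

*uhnilmi*: last vowel = /i/, a high vowel → -bus → *uhnilmibus*.
Since the final sound of the past-tense form *uhnilmibus* is /s/ (a consonant), it takes -o, giving *uhnilmibuso*.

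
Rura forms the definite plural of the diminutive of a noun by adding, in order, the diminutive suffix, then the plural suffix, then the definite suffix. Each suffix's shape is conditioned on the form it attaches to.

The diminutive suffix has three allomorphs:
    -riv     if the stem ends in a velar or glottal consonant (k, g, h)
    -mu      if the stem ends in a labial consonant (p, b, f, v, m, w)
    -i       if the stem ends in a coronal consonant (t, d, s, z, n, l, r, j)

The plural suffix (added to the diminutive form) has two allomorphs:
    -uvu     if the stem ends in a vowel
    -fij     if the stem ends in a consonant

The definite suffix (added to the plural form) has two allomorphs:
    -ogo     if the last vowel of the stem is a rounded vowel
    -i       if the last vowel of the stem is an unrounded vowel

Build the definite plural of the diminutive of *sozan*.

The final consonant of *sozan* is /n/, which is coronal, so the diminutive suffix is -i, giving *sozani*.
The final sound of the diminutive form *sozani* is /i/, which is a vowel, so the plural suffix is -uvu, giving *sozaniuvu*.
The plural form *sozaniuvu*: last vowel = /u/, a rounded vowel → -ogo → *sozaniuvuogo*.

sozaniuvuogo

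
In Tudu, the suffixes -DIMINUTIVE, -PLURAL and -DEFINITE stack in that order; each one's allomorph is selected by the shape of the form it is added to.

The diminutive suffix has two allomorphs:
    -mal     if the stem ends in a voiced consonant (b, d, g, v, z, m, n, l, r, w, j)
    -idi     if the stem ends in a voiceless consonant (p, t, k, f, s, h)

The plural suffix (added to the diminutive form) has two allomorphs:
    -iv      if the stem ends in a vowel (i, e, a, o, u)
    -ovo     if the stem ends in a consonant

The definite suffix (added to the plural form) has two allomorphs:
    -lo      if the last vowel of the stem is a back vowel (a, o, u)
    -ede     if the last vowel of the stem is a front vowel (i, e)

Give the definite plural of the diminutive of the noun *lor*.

The final consonant of *lor* is /r/, which is voiced, so the diminutive suffix is -mal, giving *lormal*.
The diminutive form *lormal*: final sound = /l/, a consonant → -ovo → *lormalovo*.
The plural form *lormalovo* — last vowel /o/ (a back vowel) → -lo → *lormalovolo*.

lormalovolo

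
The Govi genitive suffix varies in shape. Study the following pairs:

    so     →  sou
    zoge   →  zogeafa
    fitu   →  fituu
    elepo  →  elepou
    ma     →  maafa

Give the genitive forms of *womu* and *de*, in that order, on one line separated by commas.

Looking at the last vowel of each stem: -u when the last vowel of the stem is a rounded vowel (*so*, *fitu*, *elepo*); -afa when the last vowel of the stem is an unrounded vowel (*zoge*, *ma*).
The last vowel of *womu* is /u/, which is a rounded vowel, so the suffix is -u, giving *womuu*.
Since the last vowel of *de* is /e/ (an unrounded vowel), it takes -afa, giving *deafa*.

womuu, deafa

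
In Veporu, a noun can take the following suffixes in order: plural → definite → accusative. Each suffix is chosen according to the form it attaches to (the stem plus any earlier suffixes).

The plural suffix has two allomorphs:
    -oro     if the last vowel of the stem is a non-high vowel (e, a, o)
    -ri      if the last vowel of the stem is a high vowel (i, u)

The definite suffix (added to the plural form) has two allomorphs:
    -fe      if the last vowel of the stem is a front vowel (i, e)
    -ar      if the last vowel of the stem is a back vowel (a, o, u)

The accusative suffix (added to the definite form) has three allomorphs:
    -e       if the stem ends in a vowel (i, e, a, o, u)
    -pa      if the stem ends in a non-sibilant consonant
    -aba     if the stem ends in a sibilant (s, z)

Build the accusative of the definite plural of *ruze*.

ruzeoroarpa

Since the last vowel of *ruze* is /e/ (a non-high vowel), it takes -oro, giving *ruzeoro*.
The last vowel of the plural form *ruzeoro* is /o/, which is a back vowel, so the definite suffix is -ar, giving *ruzeoroar*.
The definite form *ruzeoroar*: final sound = /r/, a non-sibilant consonant → -pa → *ruzeoroarpa*.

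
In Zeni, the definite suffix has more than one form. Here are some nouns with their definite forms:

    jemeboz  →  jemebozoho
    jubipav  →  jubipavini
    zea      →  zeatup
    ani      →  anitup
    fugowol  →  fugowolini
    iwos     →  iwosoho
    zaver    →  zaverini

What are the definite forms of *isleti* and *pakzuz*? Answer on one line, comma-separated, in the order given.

isletitup, pakzuzoho

The pattern is sibilance of the final sound: -oho when the stem ends in a sibilant (*jemeboz*, *iwos*); -ini when the stem ends in a non-sibilant consonant (*jubipav*, *fugowol*, *zaver*); -tup when the stem ends in a vowel (*zea*, *ani*).
The final sound of *isleti* is /i/, which is a vowel, so the suffix is -tup, giving *isletitup*.
Since the final sound of *pakzuz* is /z/ (a sibilant), it takes -oho, giving *pakzuzoho*.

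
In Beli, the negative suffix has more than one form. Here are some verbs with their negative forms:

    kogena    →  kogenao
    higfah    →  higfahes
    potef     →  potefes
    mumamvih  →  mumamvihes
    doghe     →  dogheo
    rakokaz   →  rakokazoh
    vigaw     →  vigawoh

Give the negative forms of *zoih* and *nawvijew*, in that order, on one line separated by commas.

The pattern is voicing of the final sound: -es when the stem ends in a voiceless consonant (*higfah*, *potef*, *mumamvih*); -oh when the stem ends in a voiced consonant (*rakokaz*, *vigaw*); -o when the stem ends in a vowel (*kogena*, *doghe*).
*zoih* — final sound /h/ (a voiceless consonant) → -es → *zoihes*.
*nawvijew*: final sound = /w/, a voiced consonant → -oh → *nawvijewoh*.

zoihes, nawvijewoh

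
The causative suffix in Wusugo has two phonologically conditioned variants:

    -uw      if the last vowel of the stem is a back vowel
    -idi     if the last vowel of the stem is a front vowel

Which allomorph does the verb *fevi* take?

*fevi*: last vowel = /i/, a front vowel → -idi.

-idi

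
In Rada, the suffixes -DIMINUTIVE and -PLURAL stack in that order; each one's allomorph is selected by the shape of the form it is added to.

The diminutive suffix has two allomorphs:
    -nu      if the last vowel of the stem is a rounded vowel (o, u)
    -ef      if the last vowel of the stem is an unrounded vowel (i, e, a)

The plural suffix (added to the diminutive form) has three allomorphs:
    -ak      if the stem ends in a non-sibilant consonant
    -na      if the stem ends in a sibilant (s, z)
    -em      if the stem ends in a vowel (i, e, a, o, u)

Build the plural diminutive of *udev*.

udevefak

*udev*: last vowel = /e/, an unrounded vowel → -ef → *udevef*.
The diminutive form *udevef*: final sound = /f/, a non-sibilant consonant → -ak → *udevefak*.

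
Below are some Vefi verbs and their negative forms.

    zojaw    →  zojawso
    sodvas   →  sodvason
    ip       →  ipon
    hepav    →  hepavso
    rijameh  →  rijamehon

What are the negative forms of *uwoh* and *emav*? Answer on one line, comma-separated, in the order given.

uwohon, emavso

The pattern is voicing of the final consonant: -on when the stem ends in a voiceless consonant (*sodvas*, *ip*, *rijameh*); -so when the stem ends in a voiced consonant (*zojaw*, *hepav*).
*uwoh*: final consonant = /h/, voiceless → -on → *uwohon*.
*emav* — final consonant /v/ (voiced) → -so → *emavso*.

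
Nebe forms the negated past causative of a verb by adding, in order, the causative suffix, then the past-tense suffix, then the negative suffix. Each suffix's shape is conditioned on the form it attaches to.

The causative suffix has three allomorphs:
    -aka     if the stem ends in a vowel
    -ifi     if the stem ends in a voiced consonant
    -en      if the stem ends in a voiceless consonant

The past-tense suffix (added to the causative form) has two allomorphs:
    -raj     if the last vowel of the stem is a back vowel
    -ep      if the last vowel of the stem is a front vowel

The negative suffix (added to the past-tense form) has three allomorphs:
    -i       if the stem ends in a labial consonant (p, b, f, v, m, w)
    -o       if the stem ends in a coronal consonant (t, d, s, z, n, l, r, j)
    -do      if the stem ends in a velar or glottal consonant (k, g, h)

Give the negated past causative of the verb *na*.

Since the final sound of *na* is /a/ (a vowel), it takes -aka, giving *naaka*.
The causative form *naaka* — last vowel /a/ (a back vowel) → -raj → *naakaraj*.
The final consonant of the past-tense form *naakaraj* is /j/, which is coronal, so the negative suffix is -o, giving *naakarajo*.

naakarajo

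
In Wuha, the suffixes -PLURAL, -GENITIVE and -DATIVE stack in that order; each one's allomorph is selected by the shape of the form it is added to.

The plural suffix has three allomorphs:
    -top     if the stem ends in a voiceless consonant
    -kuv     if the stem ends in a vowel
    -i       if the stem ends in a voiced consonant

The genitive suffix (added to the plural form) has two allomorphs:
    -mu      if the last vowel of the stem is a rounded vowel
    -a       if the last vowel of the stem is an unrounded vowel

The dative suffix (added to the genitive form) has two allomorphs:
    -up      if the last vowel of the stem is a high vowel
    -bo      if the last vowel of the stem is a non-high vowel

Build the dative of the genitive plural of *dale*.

dalekuvmuup

*dale* — final sound /e/ (a vowel) → -kuv → *dalekuv*.
The plural form *dalekuv*: last vowel = /u/, a rounded vowel → -mu → *dalekuvmu*.
The last vowel of the genitive form *dalekuvmu* is /u/, which is a high vowel, so the dative suffix is -up, giving *dalekuvmuup*.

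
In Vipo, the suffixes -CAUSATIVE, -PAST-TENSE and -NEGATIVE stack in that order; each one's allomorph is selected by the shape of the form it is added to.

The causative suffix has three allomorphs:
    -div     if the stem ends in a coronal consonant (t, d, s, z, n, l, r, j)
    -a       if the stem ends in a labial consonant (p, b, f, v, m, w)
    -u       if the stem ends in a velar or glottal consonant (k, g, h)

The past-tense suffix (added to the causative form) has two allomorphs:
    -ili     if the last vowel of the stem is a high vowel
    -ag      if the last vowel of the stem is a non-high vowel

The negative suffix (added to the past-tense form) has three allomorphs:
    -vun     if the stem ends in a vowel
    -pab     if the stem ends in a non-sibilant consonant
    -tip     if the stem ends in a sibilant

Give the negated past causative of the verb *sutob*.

sutobaagpab

The final consonant of *sutob* is /b/, which is labial, so the causative suffix is -a, giving *sutoba*.
The last vowel of the causative form *sutoba* is /a/, which is a non-high vowel, so the past-tense suffix is -ag, giving *sutobaag*.
The past-tense form *sutobaag* — final sound /g/ (a non-sibilant consonant) → -pab → *sutobaagpab*.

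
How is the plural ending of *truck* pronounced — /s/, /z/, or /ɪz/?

/s/

The stem *truck* ends in a voiceless non-sibilant consonant.
The plural suffix surfaces as /ɪz/ after sibilants, /s/ after other voiceless consonants, and /z/ after other voiced sounds.
So the plural -s on *truck* is pronounced /s/.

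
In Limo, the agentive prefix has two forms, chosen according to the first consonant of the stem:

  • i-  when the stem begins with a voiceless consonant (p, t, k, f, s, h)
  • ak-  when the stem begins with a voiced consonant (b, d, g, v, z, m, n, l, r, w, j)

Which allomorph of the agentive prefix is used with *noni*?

ak-

Since the first consonant of *noni* is /n/ (voiced), it takes ak-.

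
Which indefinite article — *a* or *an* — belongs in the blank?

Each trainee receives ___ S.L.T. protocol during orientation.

The indefinite article is chosen by the initial *sound* of the following word, not its spelling.
The initialism *S.L.T.* is read letter by letter; the first letter, S, is pronounced /ɛs/, which begins with a vowel sound.
So the article is *an*: Each trainee receives an S.L.T. protocol during orientation.

an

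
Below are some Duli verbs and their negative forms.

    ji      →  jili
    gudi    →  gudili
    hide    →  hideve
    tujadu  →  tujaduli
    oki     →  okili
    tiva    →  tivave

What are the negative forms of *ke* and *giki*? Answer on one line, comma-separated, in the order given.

keve, gikili

The alternation tracks the last vowel of the stem — -li when the last vowel of the stem is a high vowel (*ji*, *gudi*, *tujadu*, *oki*); -ve when the last vowel of the stem is a non-high vowel (*hide*, *tiva*).
The last vowel of *ke* is /e/, which is a non-high vowel, so the suffix is -ve, giving *keve*.
*giki* — last vowel /i/ (a high vowel) → -li → *gikili*.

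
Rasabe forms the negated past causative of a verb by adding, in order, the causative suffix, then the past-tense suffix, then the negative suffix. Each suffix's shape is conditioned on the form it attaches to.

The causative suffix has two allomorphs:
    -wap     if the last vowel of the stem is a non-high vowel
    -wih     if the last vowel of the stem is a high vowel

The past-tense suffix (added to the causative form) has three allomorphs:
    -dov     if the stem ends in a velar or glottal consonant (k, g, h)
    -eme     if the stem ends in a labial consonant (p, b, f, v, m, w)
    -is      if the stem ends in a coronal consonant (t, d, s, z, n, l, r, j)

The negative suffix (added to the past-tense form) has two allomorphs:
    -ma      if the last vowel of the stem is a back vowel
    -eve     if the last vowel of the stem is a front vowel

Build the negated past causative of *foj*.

fojwapemeeve

The last vowel of *foj* is /o/, which is a non-high vowel, so the causative suffix is -wap, giving *fojwap*.
The causative form *fojwap* — final consonant /p/ (labial) → -eme → *fojwapeme*.
The past-tense form *fojwapeme* — last vowel /e/ (a front vowel) → -eve → *fojwapemeeve*.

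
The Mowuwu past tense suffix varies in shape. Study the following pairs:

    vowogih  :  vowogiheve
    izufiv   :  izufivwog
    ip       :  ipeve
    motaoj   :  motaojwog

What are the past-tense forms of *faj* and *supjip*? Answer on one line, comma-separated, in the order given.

fajwog, supjipeve

The alternation tracks the final consonant of the stem — -eve when the stem ends in a voiceless consonant (*vowogih*, *ip*); -wog when the stem ends in a voiced consonant (*izufiv*, *motaoj*).
The final consonant of *faj* is /j/, which is voiced, so the suffix is -wog, giving *fajwog*.
*supjip* — final consonant /p/ (voiceless) → -eve → *supjipeve*.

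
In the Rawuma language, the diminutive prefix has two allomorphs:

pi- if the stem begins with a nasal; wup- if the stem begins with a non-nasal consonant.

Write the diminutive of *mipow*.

pimipow

Since the first consonant of *mipow* is /m/ (a nasal), it takes pi-, giving *pimipow*.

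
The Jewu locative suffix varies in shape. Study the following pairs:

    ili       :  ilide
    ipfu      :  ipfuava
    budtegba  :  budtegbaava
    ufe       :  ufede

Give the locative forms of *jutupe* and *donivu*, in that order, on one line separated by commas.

jutupede, donivuava

The suffix is conditioned by the last vowel: -de when the last vowel of the stem is a front vowel (*ili*, *ufe*); -ava when the last vowel of the stem is a back vowel (*ipfu*, *budtegba*).
The last vowel of *jutupe* is /e/, which is a front vowel, so the suffix is -de, giving *jutupede*.
*donivu*: last vowel = /u/, a back vowel → -ava → *donivuava*.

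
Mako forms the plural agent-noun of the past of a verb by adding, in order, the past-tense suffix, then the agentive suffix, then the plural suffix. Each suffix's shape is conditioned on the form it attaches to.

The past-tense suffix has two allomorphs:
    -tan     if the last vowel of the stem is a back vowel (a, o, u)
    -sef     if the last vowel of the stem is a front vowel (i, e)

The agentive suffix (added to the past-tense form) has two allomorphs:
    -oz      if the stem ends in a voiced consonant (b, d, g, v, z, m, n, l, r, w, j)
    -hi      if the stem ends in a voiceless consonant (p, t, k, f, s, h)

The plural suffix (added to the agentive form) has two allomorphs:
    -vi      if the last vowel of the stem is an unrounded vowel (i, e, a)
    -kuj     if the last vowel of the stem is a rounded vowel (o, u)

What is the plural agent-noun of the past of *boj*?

*boj* — last vowel /o/ (a back vowel) → -tan → *bojtan*.
Since the final consonant of the past-tense form *bojtan* is /n/ (voiced), it takes -oz, giving *bojtanoz*.
The agentive form *bojtanoz* — last vowel /o/ (a rounded vowel) → -kuj → *bojtanozkuj*.

bojtanozkuj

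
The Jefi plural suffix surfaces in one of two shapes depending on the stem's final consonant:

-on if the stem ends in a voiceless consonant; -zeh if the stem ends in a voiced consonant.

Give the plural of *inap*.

Since the final consonant of *inap* is /p/ (voiceless), it takes -on, giving *inapon*.

inapon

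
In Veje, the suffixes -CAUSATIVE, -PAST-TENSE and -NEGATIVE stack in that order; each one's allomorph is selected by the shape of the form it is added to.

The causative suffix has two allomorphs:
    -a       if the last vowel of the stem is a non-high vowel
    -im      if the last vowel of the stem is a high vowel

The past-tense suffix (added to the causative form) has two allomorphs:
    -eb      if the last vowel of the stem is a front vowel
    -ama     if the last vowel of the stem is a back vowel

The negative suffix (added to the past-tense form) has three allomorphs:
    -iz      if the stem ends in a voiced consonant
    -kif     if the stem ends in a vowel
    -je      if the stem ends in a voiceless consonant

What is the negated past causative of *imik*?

imikimebiz

Since the last vowel of *imik* is /i/ (a high vowel), it takes -im, giving *imikim*.
The causative form *imikim* — last vowel /i/ (a front vowel) → -eb → *imikimeb*.
The past-tense form *imikimeb*: final sound = /b/, a voiced consonant → -iz → *imikimebiz*.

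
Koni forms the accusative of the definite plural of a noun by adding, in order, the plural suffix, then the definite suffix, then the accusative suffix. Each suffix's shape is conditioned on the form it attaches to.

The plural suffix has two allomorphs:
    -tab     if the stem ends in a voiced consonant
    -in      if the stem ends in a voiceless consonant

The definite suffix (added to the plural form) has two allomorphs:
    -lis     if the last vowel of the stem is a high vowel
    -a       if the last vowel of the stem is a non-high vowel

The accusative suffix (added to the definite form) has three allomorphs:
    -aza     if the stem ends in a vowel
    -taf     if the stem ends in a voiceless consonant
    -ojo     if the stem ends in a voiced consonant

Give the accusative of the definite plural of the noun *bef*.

befinlistaf

The final consonant of *bef* is /f/, which is voiceless, so the plural suffix is -in, giving *befin*.
Since the last vowel of the plural form *befin* is /i/ (a high vowel), it takes -lis, giving *befinlis*.
The definite form *befinlis* — final sound /s/ (a voiceless consonant) → -taf → *befinlistaf*.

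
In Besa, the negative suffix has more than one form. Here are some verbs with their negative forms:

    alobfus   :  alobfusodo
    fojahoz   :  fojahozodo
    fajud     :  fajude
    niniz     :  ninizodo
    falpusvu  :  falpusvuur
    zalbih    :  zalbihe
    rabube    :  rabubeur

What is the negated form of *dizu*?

Looking at the final sound of each stem: -odo when the stem ends in a sibilant (*alobfus*, *fojahoz*, *niniz*); -e when the stem ends in a non-sibilant consonant (*fajud*, *zalbih*); -ur when the stem ends in a vowel (*falpusvu*, *rabube*).
Since the final sound of *dizu* is /u/ (a vowel), it takes -ur, giving *dizuur*.

dizuur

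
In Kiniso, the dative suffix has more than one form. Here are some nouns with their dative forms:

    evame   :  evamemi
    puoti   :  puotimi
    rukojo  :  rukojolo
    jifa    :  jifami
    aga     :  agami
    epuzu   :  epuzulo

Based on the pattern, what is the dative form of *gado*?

gadolo

The pattern is rounding harmony: -lo when the last vowel of the stem is a rounded vowel (*rukojo*, *epuzu*); -mi when the last vowel of the stem is an unrounded vowel (*evame*, *puoti*, *jifa*, *aga*).
*gado*: last vowel = /o/, a rounded vowel → -lo → *gadolo*.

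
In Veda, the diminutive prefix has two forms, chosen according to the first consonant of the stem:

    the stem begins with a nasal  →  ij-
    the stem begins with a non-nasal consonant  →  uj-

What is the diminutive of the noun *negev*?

*negev* — first consonant /n/ (a nasal) → ij- → *ijnegev*.

ijnegev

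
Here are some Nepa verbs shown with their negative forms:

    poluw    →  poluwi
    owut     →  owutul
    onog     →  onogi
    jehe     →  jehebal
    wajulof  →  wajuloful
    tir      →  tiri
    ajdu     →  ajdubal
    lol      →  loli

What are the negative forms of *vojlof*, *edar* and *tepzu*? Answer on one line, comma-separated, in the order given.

vojloful, edari, tepzubal

The suffix is conditioned by the final sound: -ul when the stem ends in a voiceless consonant (*owut*, *wajulof*); -i when the stem ends in a voiced consonant (*poluw*, *onog*, *tir*, *lol*); -bal when the stem ends in a vowel (*jehe*, *ajdu*).
*vojlof*: final sound = /f/, a voiceless consonant → -ul → *vojloful*.
The final sound of *edar* is /r/, which is a voiced consonant, so the suffix is -i, giving *edari*.
*tepzu*: final sound = /u/, a vowel → -bal → *tepzubal*.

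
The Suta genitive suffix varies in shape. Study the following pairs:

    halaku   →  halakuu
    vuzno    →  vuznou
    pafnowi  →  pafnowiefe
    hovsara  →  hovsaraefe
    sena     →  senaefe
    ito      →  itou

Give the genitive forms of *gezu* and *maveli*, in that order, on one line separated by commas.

gezuu, maveliefe

The alternation tracks the last vowel of the stem — -u when the last vowel of the stem is a rounded vowel (*halaku*, *vuzno*, *ito*); -efe when the last vowel of the stem is an unrounded vowel (*pafnowi*, *hovsara*, *sena*).
Since the last vowel of *gezu* is /u/ (a rounded vowel), it takes -u, giving *gezuu*.
*maveli* — last vowel /i/ (an unrounded vowel) → -efe → *maveliefe*.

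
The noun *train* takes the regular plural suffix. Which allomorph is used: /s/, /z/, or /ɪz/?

/z/

The stem *train* ends in a voiced non-sibilant sound.
The plural suffix surfaces as /ɪz/ after sibilants, /s/ after other voiceless consonants, and /z/ after other voiced sounds.
So the plural -s on *train* is pronounced /z/.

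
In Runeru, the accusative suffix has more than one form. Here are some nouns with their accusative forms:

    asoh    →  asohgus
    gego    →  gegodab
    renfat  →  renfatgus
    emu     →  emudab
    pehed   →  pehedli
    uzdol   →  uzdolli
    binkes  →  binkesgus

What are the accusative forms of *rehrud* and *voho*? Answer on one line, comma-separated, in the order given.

rehrudli, vohodab

The suffix is conditioned by the final sound: -gus when the stem ends in a voiceless consonant (*asoh*, *renfat*, *binkes*); -li when the stem ends in a voiced consonant (*pehed*, *uzdol*); -dab when the stem ends in a vowel (*gego*, *emu*).
*rehrud*: final sound = /d/, a voiced consonant → -li → *rehrudli*.
*voho*: final sound = /o/, a vowel → -dab → *vohodab*.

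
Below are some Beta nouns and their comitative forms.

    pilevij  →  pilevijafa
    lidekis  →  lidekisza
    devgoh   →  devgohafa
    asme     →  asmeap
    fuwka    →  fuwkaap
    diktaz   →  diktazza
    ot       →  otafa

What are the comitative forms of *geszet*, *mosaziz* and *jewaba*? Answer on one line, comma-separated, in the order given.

The suffix is conditioned by the final sound: -za when the stem ends in a sibilant (*lidekis*, *diktaz*); -afa when the stem ends in a non-sibilant consonant (*pilevij*, *devgoh*, *ot*); -ap when the stem ends in a vowel (*asme*, *fuwka*).
The final sound of *geszet* is /t/, which is a non-sibilant consonant, so the suffix is -afa, giving *geszetafa*.
*mosaziz* — final sound /z/ (a sibilant) → -za → *mosazizza*.
Since the final sound of *jewaba* is /a/ (a vowel), it takes -ap, giving *jewabaap*.

geszetafa, mosazizza, jewabaap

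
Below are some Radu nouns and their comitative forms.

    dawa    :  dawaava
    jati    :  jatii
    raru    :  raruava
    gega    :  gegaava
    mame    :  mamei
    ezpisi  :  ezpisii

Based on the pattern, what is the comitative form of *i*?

ii

The pattern is front/back vowel harmony: -i when the last vowel of the stem is a front vowel (*jati*, *mame*, *ezpisi*); -ava when the last vowel of the stem is a back vowel (*dawa*, *raru*, *gega*).
*i*: last vowel = /i/, a front vowel → -i → *ii*.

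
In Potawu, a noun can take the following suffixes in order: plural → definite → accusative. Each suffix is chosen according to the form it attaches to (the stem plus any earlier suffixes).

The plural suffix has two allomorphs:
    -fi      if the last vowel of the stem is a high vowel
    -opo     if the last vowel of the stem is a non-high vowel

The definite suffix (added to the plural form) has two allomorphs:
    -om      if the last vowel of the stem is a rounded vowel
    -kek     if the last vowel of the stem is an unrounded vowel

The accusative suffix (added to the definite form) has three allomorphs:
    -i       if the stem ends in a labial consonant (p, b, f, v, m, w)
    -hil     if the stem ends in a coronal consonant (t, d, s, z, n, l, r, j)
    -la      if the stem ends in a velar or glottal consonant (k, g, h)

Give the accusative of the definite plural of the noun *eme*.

emeopoomi

*eme*: last vowel = /e/, a non-high vowel → -opo → *emeopo*.
The plural form *emeopo* — last vowel /o/ (a rounded vowel) → -om → *emeopoom*.
Since the final consonant of the definite form *emeopoom* is /m/ (labial), it takes -i, giving *emeopoomi*.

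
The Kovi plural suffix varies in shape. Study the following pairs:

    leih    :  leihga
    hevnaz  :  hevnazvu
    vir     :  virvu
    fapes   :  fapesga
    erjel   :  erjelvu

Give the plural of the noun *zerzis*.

zerzisga

The suffix is conditioned by the final consonant: -ga when the stem ends in a voiceless consonant (*leih*, *fapes*); -vu when the stem ends in a voiced consonant (*hevnaz*, *vir*, *erjel*).
The final consonant of *zerzis* is /s/, which is voiceless, so the suffix is -ga, giving *zerzisga*.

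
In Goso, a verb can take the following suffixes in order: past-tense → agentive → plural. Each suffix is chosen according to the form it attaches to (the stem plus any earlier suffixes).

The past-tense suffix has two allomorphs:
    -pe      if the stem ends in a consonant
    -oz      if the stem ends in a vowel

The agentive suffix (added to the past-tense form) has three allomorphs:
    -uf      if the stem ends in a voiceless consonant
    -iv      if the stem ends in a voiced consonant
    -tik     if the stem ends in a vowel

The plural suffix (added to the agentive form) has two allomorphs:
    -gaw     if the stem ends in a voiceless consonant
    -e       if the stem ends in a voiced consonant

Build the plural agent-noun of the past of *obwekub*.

obwekubpetikgaw

*obwekub*: final sound = /b/, a consonant → -pe → *obwekubpe*.
Since the final sound of the past-tense form *obwekubpe* is /e/ (a vowel), it takes -tik, giving *obwekubpetik*.
The final consonant of the agentive form *obwekubpetik* is /k/, which is voiceless, so the plural suffix is -gaw, giving *obwekubpetikgaw*.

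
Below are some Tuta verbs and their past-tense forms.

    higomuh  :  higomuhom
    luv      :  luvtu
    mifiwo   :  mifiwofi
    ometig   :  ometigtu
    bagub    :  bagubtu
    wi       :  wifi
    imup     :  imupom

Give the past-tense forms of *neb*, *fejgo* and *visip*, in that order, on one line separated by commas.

nebtu, fejgofi, visipom

Looking at the final sound of each stem: -om when the stem ends in a voiceless consonant (*higomuh*, *imup*); -tu when the stem ends in a voiced consonant (*luv*, *ometig*, *bagub*); -fi when the stem ends in a vowel (*mifiwo*, *wi*).
Since the final sound of *neb* is /b/ (a voiced consonant), it takes -tu, giving *nebtu*.
Since the final sound of *fejgo* is /o/ (a vowel), it takes -fi, giving *fejgofi*.
The final sound of *visip* is /p/, which is a voiceless consonant, so the suffix is -om, giving *visipom*.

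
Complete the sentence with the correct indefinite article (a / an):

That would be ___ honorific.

an

The indefinite article is chosen by the initial *sound* of the following word, not its spelling.
*honorific* begins with the sound /ɒ/ (silent h) — a vowel sound.
So the article is *an*: That would be an honorific.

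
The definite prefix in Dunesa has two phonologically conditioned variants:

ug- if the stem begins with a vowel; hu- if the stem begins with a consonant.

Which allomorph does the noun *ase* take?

The first sound of *ase* is /a/, which is a vowel, so the prefix is ug-.

ug-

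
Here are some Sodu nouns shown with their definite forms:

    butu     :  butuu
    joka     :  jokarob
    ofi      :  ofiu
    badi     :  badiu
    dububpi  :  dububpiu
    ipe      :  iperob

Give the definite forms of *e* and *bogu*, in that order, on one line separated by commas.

erob, boguu

The pattern is height harmony: -u when the last vowel of the stem is a high vowel (*butu*, *ofi*, *badi*, *dububpi*); -rob when the last vowel of the stem is a non-high vowel (*joka*, *ipe*).
Since the last vowel of *e* is /e/ (a non-high vowel), it takes -rob, giving *erob*.
*bogu*: last vowel = /u/, a high vowel → -u → *boguu*.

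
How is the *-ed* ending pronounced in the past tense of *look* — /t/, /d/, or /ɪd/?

The stem *look* ends in a voiceless consonant other than /t/.
The -ed suffix is realized as /ɪd/ after /t, d/; as /t/ after other voiceless consonants; and as /d/ after other voiced sounds.
So -ed on *look* is pronounced /t/.

/t/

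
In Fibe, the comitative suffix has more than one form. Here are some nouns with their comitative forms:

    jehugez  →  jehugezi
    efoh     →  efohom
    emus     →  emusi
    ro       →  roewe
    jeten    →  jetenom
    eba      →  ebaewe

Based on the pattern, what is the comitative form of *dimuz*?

The alternation tracks the final sound of the stem — -i when the stem ends in a sibilant (*jehugez*, *emus*); -om when the stem ends in a non-sibilant consonant (*efoh*, *jeten*); -ewe when the stem ends in a vowel (*ro*, *eba*).
Since the final sound of *dimuz* is /z/ (a sibilant), it takes -i, giving *dimuzi*.

dimuzi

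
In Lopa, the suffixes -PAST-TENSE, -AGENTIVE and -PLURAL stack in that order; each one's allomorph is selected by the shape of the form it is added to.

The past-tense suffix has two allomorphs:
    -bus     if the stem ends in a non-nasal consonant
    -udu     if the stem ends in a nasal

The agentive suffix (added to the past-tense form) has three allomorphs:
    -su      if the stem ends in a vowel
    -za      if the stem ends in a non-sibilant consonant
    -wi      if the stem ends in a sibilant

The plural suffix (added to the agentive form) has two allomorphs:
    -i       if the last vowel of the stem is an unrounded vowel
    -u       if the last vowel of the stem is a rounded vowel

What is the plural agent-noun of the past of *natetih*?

Since the final consonant of *natetih* is /h/ (non-nasal), it takes -bus, giving *natetihbus*.
The past-tense form *natetihbus* — final sound /s/ (a sibilant) → -wi → *natetihbuswi*.
The agentive form *natetihbuswi*: last vowel = /i/, an unrounded vowel → -i → *natetihbuswii*.

natetihbuswii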